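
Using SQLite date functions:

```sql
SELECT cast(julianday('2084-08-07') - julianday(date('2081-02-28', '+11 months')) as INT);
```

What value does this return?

922

Adding +11 months to 2081-02-28 gives 2082-01-28.
3 days remain in January 2082 after the 28th (31 − 28).
Full months from February 2082 through July 2084 contribute their day counts.
Then 7 days into August 2084.
Total: 3 + 28 + 31 + 30 + 31 + 30 + 31 + 31 + 30 + 31 + 30 + 31 + 31 + 28 + 31 + 30 + 31 + 30 + 31 + 31 + 30 + 31 + 30 + 31 + 31 + 29 + 31 + 30 + 31 + 30 + 31 + 7 = 922.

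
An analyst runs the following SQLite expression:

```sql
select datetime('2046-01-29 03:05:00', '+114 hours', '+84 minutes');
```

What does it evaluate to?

2046-02-02 22:29:00

+114 hours from 2046-01-29 03:05:00 is 2046-02-02 21:05:00 (crosses midnight).
84 minutes = 1h 24m; +84 minutes from 2046-02-02 21:05:00 is 2046-02-02 22:29:00.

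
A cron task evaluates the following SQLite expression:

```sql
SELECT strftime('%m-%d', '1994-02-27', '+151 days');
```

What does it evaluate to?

First apply '+151 days': 1994-02-27 → 1994-07-28.
`%m-%d` extracts the month-day: 07-28.

07-28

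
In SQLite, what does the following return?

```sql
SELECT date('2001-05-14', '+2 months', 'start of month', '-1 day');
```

2001-06-30

Adding +2 months to 2001-05-14 gives 2001-07-14.
`start of month` rewinds 2001-07-14 to 2001-07-01.
Going back 1 day from 2001-07-01 reaches 2001-06-30 (last day of June, 30 days).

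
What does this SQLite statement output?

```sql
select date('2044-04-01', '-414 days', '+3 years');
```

Applying '-414 days' to 2044-04-01: counting 414 days back gives 2043-02-12.
Adding +3 years to 2043-02-12 gives 2046-02-12.

2046-02-12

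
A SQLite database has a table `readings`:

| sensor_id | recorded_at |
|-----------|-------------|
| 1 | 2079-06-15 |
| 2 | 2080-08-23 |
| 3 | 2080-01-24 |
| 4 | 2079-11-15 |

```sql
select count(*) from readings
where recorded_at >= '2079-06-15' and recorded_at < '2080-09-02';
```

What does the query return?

Rows in [2079-06-15, 2080-09-02): 2079-06-15, 2080-08-23, 2080-01-24, 2079-11-15 → 4 rows.

4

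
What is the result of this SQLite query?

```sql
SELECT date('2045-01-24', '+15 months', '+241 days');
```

Adding +15 months to 2045-01-24 gives 2046-04-24.
Applying '+241 days' to 2046-04-24: counting 241 days forward gives 2046-12-21.

2046-12-21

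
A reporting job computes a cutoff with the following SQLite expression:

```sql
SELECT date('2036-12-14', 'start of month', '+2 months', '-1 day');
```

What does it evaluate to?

`start of month` rewinds 2036-12-14 to 2036-12-01.
Adding +2 months to 2036-12-01 gives 2037-02-01.
Going back 1 day from 2037-02-01 reaches 2037-01-31 (last day of January, 31 days).

2037-01-31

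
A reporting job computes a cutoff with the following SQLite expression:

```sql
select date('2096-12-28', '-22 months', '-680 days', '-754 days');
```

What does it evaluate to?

Adding -22 months to 2096-12-28 gives 2095-02-28.
Applying '-680 days' to 2095-02-28: counting 680 days back gives 2093-04-19.
Applying '-754 days' to 2093-04-19: counting 754 days back gives 2091-03-27.

2091-03-27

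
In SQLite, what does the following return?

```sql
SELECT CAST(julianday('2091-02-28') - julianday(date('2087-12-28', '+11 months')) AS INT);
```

Adding +11 months to 2087-12-28 gives 2088-11-28.
2 days remain in November 2088 after the 28th (30 − 28).
Full months from December 2088 through January 2091 contribute their day counts.
Then 28 days into February 2091.
Total: 2 + 31 + 31 + 28 + 31 + 30 + 31 + 30 + 31 + 31 + 30 + 31 + 30 + 31 + 31 + 28 + 31 + 30 + 31 + 30 + 31 + 31 + 30 + 31 + 30 + 31 + 31 + 28 = 822.

822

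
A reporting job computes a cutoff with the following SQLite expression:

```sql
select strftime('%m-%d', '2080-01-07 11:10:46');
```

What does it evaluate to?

01-07

`%m-%d` extracts the month-day: 01-07.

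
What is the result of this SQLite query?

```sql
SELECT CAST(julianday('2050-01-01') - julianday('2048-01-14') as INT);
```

17 days remain in January 2048 after the 14th (31 − 14).
Full months from February 2048 through December 2049 contribute their day counts.
Then 1 day into January 2050.
Total: 17 + 29 + 31 + 30 + 31 + 30 + 31 + 31 + 30 + 31 + 30 + 31 + 31 + 28 + 31 + 30 + 31 + 30 + 31 + 31 + 30 + 31 + 30 + 31 + 1 = 718.

718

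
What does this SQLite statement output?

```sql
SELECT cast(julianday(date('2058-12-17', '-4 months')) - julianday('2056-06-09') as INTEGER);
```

Adding -4 months to 2058-12-17 gives 2058-08-17.
21 days remain in June 2056 after the 9th (30 − 9).
Full months from July 2056 through July 2058 contribute their day counts.
Then 17 days into August 2058.
Total: 21 + 31 + 31 + 30 + 31 + 30 + 31 + 31 + 28 + 31 + 30 + 31 + 30 + 31 + 31 + 30 + 31 + 30 + 31 + 31 + 28 + 31 + 30 + 31 + 30 + 31 + 17 = 799.

799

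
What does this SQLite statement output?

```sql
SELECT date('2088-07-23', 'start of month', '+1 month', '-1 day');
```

2088-07-31

`start of month` rewinds 2088-07-23 to 2088-07-01.
Adding +1 month to 2088-07-01 gives 2088-08-01.
Going back 1 day from 2088-08-01 reaches 2088-07-31 (last day of July, 31 days).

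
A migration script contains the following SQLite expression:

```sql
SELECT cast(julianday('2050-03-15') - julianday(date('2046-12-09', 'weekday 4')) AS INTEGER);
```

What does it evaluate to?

`weekday 4` advances to the next Thursday; 2046-12-09 is a Sunday, so it moves forward to 2046-12-13.
18 days remain in December 2046 after the 13th (31 − 13).
Full months from January 2047 through February 2050 contribute their day counts.
Then 15 days into March 2050.
Total: 18 + 31 + 28 + 31 + 30 + 31 + 30 + 31 + 31 + 30 + 31 + 30 + 31 + 31 + 29 + 31 + 30 + 31 + 30 + 31 + 31 + 30 + 31 + 30 + 31 + 31 + 28 + 31 + 30 + 31 + 30 + 31 + 31 + 30 + 31 + 30 + 31 + 31 + 28 + 15 = 1188.

1188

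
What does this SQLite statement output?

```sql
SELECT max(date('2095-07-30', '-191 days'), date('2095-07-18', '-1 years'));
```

2095-01-20

date('2095-07-30', '-191 days') → 2095-01-20.
date('2095-07-18', '-1 years') → 2094-07-18.
Later of the two is 2095-01-20.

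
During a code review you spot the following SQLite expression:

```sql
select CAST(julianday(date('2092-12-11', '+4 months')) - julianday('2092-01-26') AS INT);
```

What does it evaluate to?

Adding +4 months to 2092-12-11 gives 2093-04-11.
5 days remain in January 2092 after the 26th (31 − 26).
Full months from February 2092 through March 2093 contribute their day counts.
Then 11 days into April 2093.
Total: 5 + 29 + 31 + 30 + 31 + 30 + 31 + 31 + 30 + 31 + 30 + 31 + 31 + 28 + 31 + 11 = 441.

441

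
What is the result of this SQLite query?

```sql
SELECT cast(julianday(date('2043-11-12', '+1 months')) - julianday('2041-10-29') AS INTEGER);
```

774

Adding +1 month to 2043-11-12 gives 2043-12-12.
2 days remain in October 2041 after the 29th (31 − 29).
Full months from November 2041 through November 2043 contribute their day counts.
Then 12 days into December 2043.
Total: 2 + 30 + 31 + 31 + 28 + 31 + 30 + 31 + 30 + 31 + 31 + 30 + 31 + 30 + 31 + 31 + 28 + 31 + 30 + 31 + 30 + 31 + 31 + 30 + 31 + 30 + 12 = 774.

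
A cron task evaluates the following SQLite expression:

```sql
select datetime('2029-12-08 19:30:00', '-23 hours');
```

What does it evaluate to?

2029-12-07 20:30:00

-23 hours from 2029-12-08 19:30:00 is 2029-12-07 20:30:00 (crosses midnight).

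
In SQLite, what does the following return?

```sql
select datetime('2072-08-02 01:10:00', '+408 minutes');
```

408 minutes = 6h 48m; +408 minutes from 2072-08-02 01:10:00 is 2072-08-02 07:58:00.

2072-08-02 07:58:00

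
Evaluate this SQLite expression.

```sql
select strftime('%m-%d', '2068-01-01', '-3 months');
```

First apply '-3 months': 2068-01-01 → 2067-10-01.
`%m-%d` extracts the month-day: 10-01.

10-01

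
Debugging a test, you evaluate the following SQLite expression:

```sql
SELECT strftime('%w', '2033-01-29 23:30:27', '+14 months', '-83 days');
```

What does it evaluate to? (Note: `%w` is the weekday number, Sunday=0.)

4

First apply '+14 months', '-83 days': 2033-01-29 23:30:27 → 2034-01-05 23:30:27.
2034-01-05 is a Thursday; with Sunday=0 that is 4.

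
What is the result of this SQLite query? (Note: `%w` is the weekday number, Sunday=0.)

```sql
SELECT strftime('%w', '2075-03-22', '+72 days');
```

First apply '+72 days': 2075-03-22 → 2075-06-02.
2075-06-02 is a Sunday; with Sunday=0 that is 0.

0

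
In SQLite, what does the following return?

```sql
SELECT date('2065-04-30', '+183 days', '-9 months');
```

Applying '+183 days' to 2065-04-30: counting 183 days forward gives 2065-10-30.
Adding -9 months to 2065-10-30 gives 2065-01-30.

2065-01-30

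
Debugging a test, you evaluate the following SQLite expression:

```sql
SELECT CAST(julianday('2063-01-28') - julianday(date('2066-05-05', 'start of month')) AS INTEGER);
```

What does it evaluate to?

-1189

`start of month` rewinds 2066-05-05 to 2066-05-01.
3 days remain in January 2063 after the 28th (31 − 28).
Full months from February 2063 through April 2066 contribute their day counts.
Then 1 day into May 2066.
Total: 3 + 28 + 31 + 30 + 31 + 30 + 31 + 31 + 30 + 31 + 30 + 31 + 31 + 29 + 31 + 30 + 31 + 30 + 31 + 31 + 30 + 31 + 30 + 31 + 31 + 28 + 31 + 30 + 31 + 30 + 31 + 31 + 30 + 31 + 30 + 31 + 31 + 28 + 31 + 30 + 1 = 1189.
The subtraction is earlier − later, so the result is −1189 → -1189.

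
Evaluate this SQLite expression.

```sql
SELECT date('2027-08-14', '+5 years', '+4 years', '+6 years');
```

Adding +5 years to 2027-08-14 gives 2032-08-14.
Adding +4 years to 2032-08-14 gives 2036-08-14.
Adding +6 years to 2036-08-14 gives 2042-08-14.

2042-08-14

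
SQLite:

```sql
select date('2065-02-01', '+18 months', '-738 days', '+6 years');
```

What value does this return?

2070-07-24

Adding +18 months to 2065-02-01 gives 2066-08-01.
Applying '-738 days' to 2066-08-01: counting 738 days back gives 2064-07-24.
Adding +6 years to 2064-07-24 gives 2070-07-24.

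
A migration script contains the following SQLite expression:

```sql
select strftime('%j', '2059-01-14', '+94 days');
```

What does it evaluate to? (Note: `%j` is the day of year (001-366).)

First apply '+94 days': 2059-01-14 → 2059-04-18.
Day-of-year for 2059-04-18: days since 2059-01-01 inclusive = 108, zero-padded to 108.

108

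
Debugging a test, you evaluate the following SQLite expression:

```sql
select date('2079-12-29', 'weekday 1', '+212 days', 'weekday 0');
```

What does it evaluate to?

`weekday 1` advances to the next Monday; 2079-12-29 is a Friday, so it moves forward to 2080-01-01.
Applying '+212 days' to 2080-01-01: counting 212 days forward gives 2080-07-31.
`weekday 0` advances to the next Sunday; 2080-07-31 is a Wednesday, so it moves forward to 2080-08-04.

2080-08-04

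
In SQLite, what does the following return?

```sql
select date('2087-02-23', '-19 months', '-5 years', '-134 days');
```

2080-03-11

Adding -19 months to 2087-02-23 gives 2085-07-23.
Adding -5 years to 2085-07-23 gives 2080-07-23.
Applying '-134 days' to 2080-07-23: counting 134 days back gives 2080-03-11.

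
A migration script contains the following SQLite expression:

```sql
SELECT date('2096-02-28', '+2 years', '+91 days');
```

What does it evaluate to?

Adding +2 years to 2096-02-28 gives 2098-02-28.
Applying '+91 days' to 2098-02-28: counting 91 days forward gives 2098-05-30.

2098-05-30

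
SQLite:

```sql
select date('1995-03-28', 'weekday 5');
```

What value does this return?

1995-03-31

`weekday 5` advances to the next Friday; 1995-03-28 is a Tuesday, so it moves forward to 1995-03-31.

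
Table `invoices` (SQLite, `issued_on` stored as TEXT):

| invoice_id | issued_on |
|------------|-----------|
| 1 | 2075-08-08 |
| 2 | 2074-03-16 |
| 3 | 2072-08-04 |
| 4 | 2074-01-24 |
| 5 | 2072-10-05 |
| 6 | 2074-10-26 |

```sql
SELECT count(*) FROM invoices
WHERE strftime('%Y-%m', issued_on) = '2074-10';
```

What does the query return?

Rows with year-month 2074-10: 2074-10-26 → 1.

1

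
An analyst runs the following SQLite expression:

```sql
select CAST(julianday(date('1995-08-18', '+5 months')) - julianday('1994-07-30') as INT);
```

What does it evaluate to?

537

Adding +5 months to 1995-08-18 gives 1996-01-18.
1 day remains in July 1994 after the 30th (31 − 30).
Full months from August 1994 through December 1995 contribute their day counts.
Then 18 days into January 1996.
Total: 1 + 31 + 30 + 31 + 30 + 31 + 31 + 28 + 31 + 30 + 31 + 30 + 31 + 31 + 30 + 31 + 30 + 31 + 18 = 537.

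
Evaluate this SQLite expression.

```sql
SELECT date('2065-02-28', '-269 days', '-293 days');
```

Applying '-269 days' to 2065-02-28: counting 269 days back gives 2064-06-04.
Applying '-293 days' to 2064-06-04: counting 293 days back gives 2063-08-16.

2063-08-16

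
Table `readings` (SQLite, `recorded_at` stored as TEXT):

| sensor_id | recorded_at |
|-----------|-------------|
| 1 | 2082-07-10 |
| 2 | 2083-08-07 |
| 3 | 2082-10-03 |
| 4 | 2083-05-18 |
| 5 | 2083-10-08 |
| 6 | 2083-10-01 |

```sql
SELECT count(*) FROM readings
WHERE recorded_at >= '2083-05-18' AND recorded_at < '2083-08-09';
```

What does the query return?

Rows in [2083-05-18, 2083-08-09): 2083-08-07, 2083-05-18 → 2 rows.

2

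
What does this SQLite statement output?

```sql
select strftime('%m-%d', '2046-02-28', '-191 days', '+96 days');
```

First apply '-191 days', '+96 days': 2046-02-28 → 2045-11-25.
`%m-%d` extracts the month-day: 11-25.

11-25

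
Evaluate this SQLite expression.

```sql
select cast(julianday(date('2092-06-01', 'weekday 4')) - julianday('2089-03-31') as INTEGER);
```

`weekday 4` advances to the next Thursday; 2092-06-01 is a Sunday, so it moves forward to 2092-06-05.
0 days remain in March 2089 after the 31st (31 − 31).
Full months from April 2089 through May 2092 contribute their day counts.
Then 5 days into June 2092.
Total: 0 + 30 + 31 + 30 + 31 + 31 + 30 + 31 + 30 + 31 + 31 + 28 + 31 + 30 + 31 + 30 + 31 + 31 + 30 + 31 + 30 + 31 + 31 + 28 + 31 + 30 + 31 + 30 + 31 + 31 + 30 + 31 + 30 + 31 + 31 + 29 + 31 + 30 + 31 + 5 = 1162.

1162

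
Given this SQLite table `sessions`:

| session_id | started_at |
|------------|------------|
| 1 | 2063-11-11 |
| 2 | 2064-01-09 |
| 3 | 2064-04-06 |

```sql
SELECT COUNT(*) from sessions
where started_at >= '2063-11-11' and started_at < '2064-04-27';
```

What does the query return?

Rows in [2063-11-11, 2064-04-27): 2063-11-11, 2064-01-09, 2064-04-06 → 3 rows.

3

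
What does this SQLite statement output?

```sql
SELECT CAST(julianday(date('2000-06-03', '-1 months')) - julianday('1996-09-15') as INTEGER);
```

Adding -1 month to 2000-06-03 gives 2000-05-03.
15 days remain in September 1996 after the 15th (30 − 15).
Full months from October 1996 through April 2000 contribute their day counts.
Then 3 days into May 2000.
Total: 15 + 31 + 30 + 31 + 31 + 28 + 31 + 30 + 31 + 30 + 31 + 31 + 30 + 31 + 30 + 31 + 31 + 28 + 31 + 30 + 31 + 30 + 31 + 31 + 30 + 31 + 30 + 31 + 31 + 28 + 31 + 30 + 31 + 30 + 31 + 31 + 30 + 31 + 30 + 31 + 31 + 29 + 31 + 30 + 3 = 1326.

1326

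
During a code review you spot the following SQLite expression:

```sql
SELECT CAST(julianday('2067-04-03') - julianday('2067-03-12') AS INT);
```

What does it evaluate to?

19 days remain in March 2067 after the 12th (31 − 12).
Then 3 days into April 2067.
Total: 19 + 3 = 22.

22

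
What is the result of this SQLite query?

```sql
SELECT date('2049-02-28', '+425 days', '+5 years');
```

Applying '+425 days' to 2049-02-28: counting 425 days forward gives 2050-04-29.
Adding +5 years to 2050-04-29 gives 2055-04-29.

2055-04-29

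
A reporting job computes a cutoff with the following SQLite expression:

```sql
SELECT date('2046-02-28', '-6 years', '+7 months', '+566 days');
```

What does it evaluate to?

2042-04-17

Adding -6 years to 2046-02-28 gives 2040-02-28.
Adding +7 months to 2040-02-28 gives 2040-09-28.
Applying '+566 days' to 2040-09-28: counting 566 days forward gives 2042-04-17.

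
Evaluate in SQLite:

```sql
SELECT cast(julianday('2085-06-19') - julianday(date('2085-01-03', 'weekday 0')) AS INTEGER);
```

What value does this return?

163

`weekday 0` advances to the next Sunday; 2085-01-03 is a Wednesday, so it moves forward to 2085-01-07.
24 days remain in January 2085 after the 7th (31 − 7).
February 2085: 28 days.
March 2085: 31 days.
April 2085: 30 days.
May 2085: 31 days.
Then 19 days into June 2085.
Total: 24 + 28 + 31 + 30 + 31 + 19 = 163.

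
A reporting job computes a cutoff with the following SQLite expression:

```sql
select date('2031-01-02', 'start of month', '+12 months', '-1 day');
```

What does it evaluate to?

`start of month` rewinds 2031-01-02 to 2031-01-01.
Adding +12 months to 2031-01-01 gives 2032-01-01.
Going back 1 day from 2032-01-01 reaches 2031-12-31 (last day of December, 31 days).

2031-12-31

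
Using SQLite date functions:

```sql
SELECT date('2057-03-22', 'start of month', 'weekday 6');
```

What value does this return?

2057-03-03

`start of month` rewinds 2057-03-22 to 2057-03-01.
`weekday 6` advances to the next Saturday; 2057-03-01 is a Thursday, so it moves forward to 2057-03-03.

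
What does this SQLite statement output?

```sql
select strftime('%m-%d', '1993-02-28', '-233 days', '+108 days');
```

10-26

First apply '-233 days', '+108 days': 1993-02-28 → 1992-10-26.
`%m-%d` extracts the month-day: 10-26.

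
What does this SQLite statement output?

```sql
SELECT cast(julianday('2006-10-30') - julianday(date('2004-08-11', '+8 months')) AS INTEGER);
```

567

Adding +8 months to 2004-08-11 gives 2005-04-11.
19 days remain in April 2005 after the 11th (30 − 11).
Full months from May 2005 through September 2006 contribute their day counts.
Then 30 days into October 2006.
Total: 19 + 31 + 30 + 31 + 31 + 30 + 31 + 30 + 31 + 31 + 28 + 31 + 30 + 31 + 30 + 31 + 31 + 30 + 30 = 567.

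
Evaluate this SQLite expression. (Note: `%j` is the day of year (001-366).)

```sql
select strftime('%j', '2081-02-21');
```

052

Day-of-year for 2081-02-21: days since 2081-01-01 inclusive = 52, zero-padded to 052.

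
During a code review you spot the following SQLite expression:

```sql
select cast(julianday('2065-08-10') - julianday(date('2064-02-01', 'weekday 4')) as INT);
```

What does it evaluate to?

550

`weekday 4` advances to the next Thursday; 2064-02-01 is a Friday, so it moves forward to 2064-02-07.
22 days remain in February 2064 after the 7th (29 − 7).
Full months from March 2064 through July 2065 contribute their day counts.
Then 10 days into August 2065.
Total: 22 + 31 + 30 + 31 + 30 + 31 + 31 + 30 + 31 + 30 + 31 + 31 + 28 + 31 + 30 + 31 + 30 + 31 + 10 = 550.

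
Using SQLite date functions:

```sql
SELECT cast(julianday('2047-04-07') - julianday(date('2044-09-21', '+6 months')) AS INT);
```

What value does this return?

Adding +6 months to 2044-09-21 gives 2045-03-21.
10 days remain in March 2045 after the 21st (31 − 21).
Full months from April 2045 through March 2047 contribute their day counts.
Then 7 days into April 2047.
Total: 10 + 30 + 31 + 30 + 31 + 31 + 30 + 31 + 30 + 31 + 31 + 28 + 31 + 30 + 31 + 30 + 31 + 31 + 30 + 31 + 30 + 31 + 31 + 28 + 31 + 7 = 747.

747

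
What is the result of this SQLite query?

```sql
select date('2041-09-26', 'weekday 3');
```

`weekday 3` advances to the next Wednesday; 2041-09-26 is a Thursday, so it moves forward to 2041-10-02.

2041-10-02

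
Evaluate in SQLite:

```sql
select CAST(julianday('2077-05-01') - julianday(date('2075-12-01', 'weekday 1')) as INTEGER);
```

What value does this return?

`weekday 1` advances to the next Monday; 2075-12-01 is a Sunday, so it moves forward to 2075-12-02.
29 days remain in December 2075 after the 2nd (31 − 2).
Full months from January 2076 through April 2077 contribute their day counts.
Then 1 day into May 2077.
Total: 29 + 31 + 29 + 31 + 30 + 31 + 30 + 31 + 31 + 30 + 31 + 30 + 31 + 31 + 28 + 31 + 30 + 1 = 516.

516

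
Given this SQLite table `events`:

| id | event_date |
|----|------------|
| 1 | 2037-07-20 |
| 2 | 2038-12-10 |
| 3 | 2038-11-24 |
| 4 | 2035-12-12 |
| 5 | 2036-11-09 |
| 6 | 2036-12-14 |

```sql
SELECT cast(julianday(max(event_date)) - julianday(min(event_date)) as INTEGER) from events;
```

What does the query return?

1094

MIN = 2035-12-12, MAX = 2038-12-10.
19 days remain in December 2035 after the 12th (31 − 12).
Full months from January 2036 through November 2038 contribute their day counts.
Then 10 days into December 2038.
Total: 19 + 31 + 29 + 31 + 30 + 31 + 30 + 31 + 31 + 30 + 31 + 30 + 31 + 31 + 28 + 31 + 30 + 31 + 30 + 31 + 31 + 30 + 31 + 30 + 31 + 31 + 28 + 31 + 30 + 31 + 30 + 31 + 31 + 30 + 31 + 30 + 10 = 1094.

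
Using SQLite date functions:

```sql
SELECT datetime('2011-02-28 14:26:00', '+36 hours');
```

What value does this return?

+36 hours from 2011-02-28 14:26:00 is 2011-03-02 02:26:00 (crosses midnight).

2011-03-02 02:26:00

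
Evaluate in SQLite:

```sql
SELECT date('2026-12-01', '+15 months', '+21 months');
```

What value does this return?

2029-12-01

Adding +15 months to 2026-12-01 gives 2028-03-01.
Adding +21 months to 2028-03-01 gives 2029-12-01.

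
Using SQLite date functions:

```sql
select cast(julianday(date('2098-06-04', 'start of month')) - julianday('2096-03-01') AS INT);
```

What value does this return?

`start of month` rewinds 2098-06-04 to 2098-06-01.
30 days remain in March 2096 after the 1st (31 − 1).
Full months from April 2096 through May 2098 contribute their day counts.
Then 1 day into June 2098.
Total: 30 + 30 + 31 + 30 + 31 + 31 + 30 + 31 + 30 + 31 + 31 + 28 + 31 + 30 + 31 + 30 + 31 + 31 + 30 + 31 + 30 + 31 + 31 + 28 + 31 + 30 + 31 + 1 = 822.

822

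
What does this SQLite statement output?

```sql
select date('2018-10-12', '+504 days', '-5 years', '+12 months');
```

Applying '+504 days' to 2018-10-12: counting 504 days forward gives 2020-02-28.
Adding -5 years to 2020-02-28 gives 2015-02-28.
Adding +12 months to 2015-02-28 gives 2016-02-28.

2016-02-28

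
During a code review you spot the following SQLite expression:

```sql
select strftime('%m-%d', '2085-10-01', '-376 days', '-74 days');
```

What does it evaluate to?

07-08

First apply '-376 days', '-74 days': 2085-10-01 → 2084-07-08.
`%m-%d` extracts the month-day: 07-08.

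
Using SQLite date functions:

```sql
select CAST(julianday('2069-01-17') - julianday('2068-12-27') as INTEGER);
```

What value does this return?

4 days remain in December 2068 after the 27th (31 − 27).
Then 17 days into January 2069.
Total: 4 + 17 = 21.

21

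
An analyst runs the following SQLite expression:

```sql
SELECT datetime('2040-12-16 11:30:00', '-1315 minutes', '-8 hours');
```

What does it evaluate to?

2040-12-15 05:35:00

1315 minutes = 21h 55m; -1315 minutes from 2040-12-16 11:30:00 is 2040-12-15 13:35:00 (crosses midnight).
-8 hours from 2040-12-15 13:35:00 is 2040-12-15 05:35:00.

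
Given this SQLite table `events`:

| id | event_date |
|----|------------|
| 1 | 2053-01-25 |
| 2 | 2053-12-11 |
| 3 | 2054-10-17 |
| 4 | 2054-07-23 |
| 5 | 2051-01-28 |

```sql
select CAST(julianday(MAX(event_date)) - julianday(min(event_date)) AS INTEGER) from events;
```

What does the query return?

1358

MIN = 2051-01-28, MAX = 2054-10-17.
3 days remain in January 2051 after the 28th (31 − 28).
Full months from February 2051 through September 2054 contribute their day counts.
Then 17 days into October 2054.
Total: 3 + 28 + 31 + 30 + 31 + 30 + 31 + 31 + 30 + 31 + 30 + 31 + 31 + 29 + 31 + 30 + 31 + 30 + 31 + 31 + 30 + 31 + 30 + 31 + 31 + 28 + 31 + 30 + 31 + 30 + 31 + 31 + 30 + 31 + 30 + 31 + 31 + 28 + 31 + 30 + 31 + 30 + 31 + 31 + 30 + 17 = 1358.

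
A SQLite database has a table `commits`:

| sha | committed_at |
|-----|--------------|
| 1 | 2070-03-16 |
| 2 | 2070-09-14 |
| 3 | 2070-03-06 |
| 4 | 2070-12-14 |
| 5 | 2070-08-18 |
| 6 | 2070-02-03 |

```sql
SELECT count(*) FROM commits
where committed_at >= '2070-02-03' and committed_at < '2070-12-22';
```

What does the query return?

Rows in [2070-02-03, 2070-12-22): 2070-03-16, 2070-09-14, 2070-03-06, 2070-12-14, 2070-08-18, 2070-02-03 → 6 rows.

6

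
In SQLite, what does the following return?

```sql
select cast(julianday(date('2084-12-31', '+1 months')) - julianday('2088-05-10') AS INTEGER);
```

-1195

Adding +1 month to 2084-12-31 gives 2085-01-31.
0 days remain in January 2085 after the 31st (31 − 31).
Full months from February 2085 through April 2088 contribute their day counts.
Then 10 days into May 2088.
Total: 0 + 28 + 31 + 30 + 31 + 30 + 31 + 31 + 30 + 31 + 30 + 31 + 31 + 28 + 31 + 30 + 31 + 30 + 31 + 31 + 30 + 31 + 30 + 31 + 31 + 28 + 31 + 30 + 31 + 30 + 31 + 31 + 30 + 31 + 30 + 31 + 31 + 29 + 31 + 30 + 10 = 1195.
The subtraction is earlier − later, so the result is −1195 → -1195.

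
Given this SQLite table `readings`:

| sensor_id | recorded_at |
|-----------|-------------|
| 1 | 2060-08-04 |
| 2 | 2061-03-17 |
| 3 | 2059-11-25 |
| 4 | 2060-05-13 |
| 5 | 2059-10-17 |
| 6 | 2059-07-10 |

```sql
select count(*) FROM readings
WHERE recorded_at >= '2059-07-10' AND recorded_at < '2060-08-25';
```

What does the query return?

Rows in [2059-07-10, 2060-08-25): 2060-08-04, 2059-11-25, 2060-05-13, 2059-10-17, 2059-07-10 → 5 rows.

5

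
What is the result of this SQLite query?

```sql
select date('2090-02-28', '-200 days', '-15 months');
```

2088-05-12

Applying '-200 days' to 2090-02-28: counting 200 days back gives 2089-08-12.
Adding -15 months to 2089-08-12 gives 2088-05-12.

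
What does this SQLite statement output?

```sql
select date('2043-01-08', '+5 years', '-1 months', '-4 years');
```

Adding +5 years to 2043-01-08 gives 2048-01-08.
Adding -1 month to 2048-01-08 gives 2047-12-08.
Adding -4 years to 2047-12-08 gives 2043-12-08.

2043-12-08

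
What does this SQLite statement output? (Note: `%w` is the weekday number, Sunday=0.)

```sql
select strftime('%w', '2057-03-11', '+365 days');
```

First apply '+365 days': 2057-03-11 → 2058-03-11.
2058-03-11 is a Monday; with Sunday=0 that is 1.

1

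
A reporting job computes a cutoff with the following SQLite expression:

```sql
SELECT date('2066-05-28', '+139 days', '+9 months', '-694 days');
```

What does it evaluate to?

Applying '+139 days' to 2066-05-28: counting 139 days forward gives 2066-10-14.
Adding +9 months to 2066-10-14 gives 2067-07-14.
Applying '-694 days' to 2067-07-14: counting 694 days back gives 2065-08-19.

2065-08-19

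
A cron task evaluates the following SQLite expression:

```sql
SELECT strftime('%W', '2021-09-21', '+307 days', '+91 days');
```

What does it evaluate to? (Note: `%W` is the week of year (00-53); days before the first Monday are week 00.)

43

First apply '+307 days', '+91 days': 2021-09-21 → 2022-10-24.
2022-10-24 is a Monday. SQLite's %W counts Mondays since the year started; the result is 43.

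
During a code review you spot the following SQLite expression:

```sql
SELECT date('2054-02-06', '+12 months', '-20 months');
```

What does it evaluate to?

2053-06-06

Adding +12 months to 2054-02-06 gives 2055-02-06.
Adding -20 months to 2055-02-06 gives 2053-06-06.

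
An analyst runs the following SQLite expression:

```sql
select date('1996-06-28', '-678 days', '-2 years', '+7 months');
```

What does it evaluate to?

1993-03-20

Applying '-678 days' to 1996-06-28: counting 678 days back gives 1994-08-20.
Adding -2 years to 1994-08-20 gives 1992-08-20.
Adding +7 months to 1992-08-20 gives 1993-03-20.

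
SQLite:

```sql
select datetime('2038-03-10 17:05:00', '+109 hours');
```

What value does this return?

+109 hours from 2038-03-10 17:05:00 is 2038-03-15 06:05:00 (crosses midnight).

2038-03-15 06:05:00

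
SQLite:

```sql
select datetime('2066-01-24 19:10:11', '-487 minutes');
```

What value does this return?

487 minutes = 8h 7m; -487 minutes from 2066-01-24 19:10:11 is 2066-01-24 11:03:11.

2066-01-24 11:03:11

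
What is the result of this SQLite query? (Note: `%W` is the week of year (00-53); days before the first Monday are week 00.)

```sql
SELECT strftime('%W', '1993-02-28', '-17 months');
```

First apply '-17 months': 1993-02-28 → 1991-09-28.
1991-09-28 is a Saturday. SQLite's %W counts Mondays since the year started; the result is 38.

38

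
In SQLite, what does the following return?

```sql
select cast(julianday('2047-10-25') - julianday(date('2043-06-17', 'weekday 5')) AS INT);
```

`weekday 5` advances to the next Friday; 2043-06-17 is a Wednesday, so it moves forward to 2043-06-19.
11 days remain in June 2043 after the 19th (30 − 19).
Full months from July 2043 through September 2047 contribute their day counts.
Then 25 days into October 2047.
Total: 11 + 31 + 31 + 30 + 31 + 30 + 31 + 31 + 29 + 31 + 30 + 31 + 30 + 31 + 31 + 30 + 31 + 30 + 31 + 31 + 28 + 31 + 30 + 31 + 30 + 31 + 31 + 30 + 31 + 30 + 31 + 31 + 28 + 31 + 30 + 31 + 30 + 31 + 31 + 30 + 31 + 30 + 31 + 31 + 28 + 31 + 30 + 31 + 30 + 31 + 31 + 30 + 25 = 1589.

1589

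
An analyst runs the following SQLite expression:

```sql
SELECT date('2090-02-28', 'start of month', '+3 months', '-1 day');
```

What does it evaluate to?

`start of month` rewinds 2090-02-28 to 2090-02-01.
Adding +3 months to 2090-02-01 gives 2090-05-01.
Going back 1 day from 2090-05-01 reaches 2090-04-30 (last day of April, 30 days).

2090-04-30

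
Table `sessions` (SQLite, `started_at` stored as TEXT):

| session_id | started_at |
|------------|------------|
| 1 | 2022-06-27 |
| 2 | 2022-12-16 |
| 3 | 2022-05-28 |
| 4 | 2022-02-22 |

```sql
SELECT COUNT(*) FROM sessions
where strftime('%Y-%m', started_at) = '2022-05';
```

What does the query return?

Rows with year-month 2022-05: 2022-05-28 → 1.

1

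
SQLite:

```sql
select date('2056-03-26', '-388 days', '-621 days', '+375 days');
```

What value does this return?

2054-07-01

Applying '-388 days' to 2056-03-26: counting 388 days back gives 2055-03-04.
Applying '-621 days' to 2055-03-04: counting 621 days back gives 2053-06-21.
Applying '+375 days' to 2053-06-21: counting 375 days forward gives 2054-07-01.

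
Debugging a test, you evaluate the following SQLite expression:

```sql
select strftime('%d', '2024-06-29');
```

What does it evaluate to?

`%d` extracts the 2-digit day of month: 29.

29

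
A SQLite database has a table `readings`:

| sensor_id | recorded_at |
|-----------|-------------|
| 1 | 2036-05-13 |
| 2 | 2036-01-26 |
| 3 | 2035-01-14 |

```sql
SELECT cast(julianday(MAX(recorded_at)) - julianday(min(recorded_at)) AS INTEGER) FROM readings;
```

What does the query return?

485

MIN = 2035-01-14, MAX = 2036-05-13.
17 days remain in January 2035 after the 14th (31 − 14).
Full months from February 2035 through April 2036 contribute their day counts.
Then 13 days into May 2036.
Total: 17 + 28 + 31 + 30 + 31 + 30 + 31 + 31 + 30 + 31 + 30 + 31 + 31 + 29 + 31 + 30 + 13 = 485.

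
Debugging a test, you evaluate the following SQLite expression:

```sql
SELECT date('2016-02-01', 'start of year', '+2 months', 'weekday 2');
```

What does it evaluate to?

2016-03-01

`start of year` rewinds 2016-02-01 to 2016-01-01.
Adding +2 months to 2016-01-01 gives 2016-03-01.
`weekday 2` advances to the next Tuesday; 2016-03-01 is already a Tuesday, so it stays at 2016-03-01.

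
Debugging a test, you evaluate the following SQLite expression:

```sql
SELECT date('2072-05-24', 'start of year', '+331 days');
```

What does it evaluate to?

2072-11-27

`start of year` rewinds 2072-05-24 to 2072-01-01.
Applying '+331 days' to 2072-01-01: counting 331 days forward gives 2072-11-27.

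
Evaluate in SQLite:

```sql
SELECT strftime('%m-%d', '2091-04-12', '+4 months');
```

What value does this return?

First apply '+4 months': 2091-04-12 → 2091-08-12.
`%m-%d` extracts the month-day: 08-12.

08-12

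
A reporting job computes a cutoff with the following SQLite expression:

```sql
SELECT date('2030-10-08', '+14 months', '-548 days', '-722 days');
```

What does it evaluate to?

2028-06-16

Adding +14 months to 2030-10-08 gives 2031-12-08.
Applying '-548 days' to 2031-12-08: counting 548 days back gives 2030-06-08.
Applying '-722 days' to 2030-06-08: counting 722 days back gives 2028-06-16.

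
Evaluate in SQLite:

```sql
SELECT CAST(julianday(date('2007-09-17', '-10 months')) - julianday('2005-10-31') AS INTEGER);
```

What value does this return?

Adding -10 months to 2007-09-17 gives 2006-11-17.
0 days remain in October 2005 after the 31st (31 − 31).
Full months from November 2005 through October 2006 contribute their day counts.
Then 17 days into November 2006.
Total: 0 + 30 + 31 + 31 + 28 + 31 + 30 + 31 + 30 + 31 + 31 + 30 + 31 + 17 = 382.

382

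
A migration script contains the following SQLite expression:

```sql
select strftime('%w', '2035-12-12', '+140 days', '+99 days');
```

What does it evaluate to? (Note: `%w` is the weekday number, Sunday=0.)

First apply '+140 days', '+99 days': 2035-12-12 → 2036-08-07.
2036-08-07 is a Thursday; with Sunday=0 that is 4.

4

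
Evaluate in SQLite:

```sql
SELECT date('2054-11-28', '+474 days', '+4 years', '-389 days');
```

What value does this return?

2059-02-21

Applying '+474 days' to 2054-11-28: counting 474 days forward gives 2056-03-16.
Adding +4 years to 2056-03-16 gives 2060-03-16.
Applying '-389 days' to 2060-03-16: counting 389 days back gives 2059-02-21.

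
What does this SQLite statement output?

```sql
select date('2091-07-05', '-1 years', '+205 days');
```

Adding -1 year to 2091-07-05 gives 2090-07-05.
Applying '+205 days' to 2090-07-05: counting 205 days forward gives 2091-01-26.

2091-01-26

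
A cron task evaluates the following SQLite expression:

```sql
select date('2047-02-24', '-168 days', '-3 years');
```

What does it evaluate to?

2043-09-09

Applying '-168 days' to 2047-02-24: counting 168 days back gives 2046-09-09.
Adding -3 years to 2046-09-09 gives 2043-09-09.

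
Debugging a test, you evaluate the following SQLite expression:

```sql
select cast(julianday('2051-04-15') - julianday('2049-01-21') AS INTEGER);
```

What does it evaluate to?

814

10 days remain in January 2049 after the 21st (31 − 21).
Full months from February 2049 through March 2051 contribute their day counts.
Then 15 days into April 2051.
Total: 10 + 28 + 31 + 30 + 31 + 30 + 31 + 31 + 30 + 31 + 30 + 31 + 31 + 28 + 31 + 30 + 31 + 30 + 31 + 31 + 30 + 31 + 30 + 31 + 31 + 28 + 31 + 15 = 814.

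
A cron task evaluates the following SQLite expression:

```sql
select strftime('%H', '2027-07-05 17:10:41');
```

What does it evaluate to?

17

`%H` extracts the 2-digit hour (00-23): 17.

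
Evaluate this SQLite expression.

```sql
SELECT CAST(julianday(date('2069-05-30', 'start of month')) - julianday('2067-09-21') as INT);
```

`start of month` rewinds 2069-05-30 to 2069-05-01.
9 days remain in September 2067 after the 21st (30 − 21).
Full months from October 2067 through April 2069 contribute their day counts.
Then 1 day into May 2069.
Total: 9 + 31 + 30 + 31 + 31 + 29 + 31 + 30 + 31 + 30 + 31 + 31 + 30 + 31 + 30 + 31 + 31 + 28 + 31 + 30 + 1 = 588.

588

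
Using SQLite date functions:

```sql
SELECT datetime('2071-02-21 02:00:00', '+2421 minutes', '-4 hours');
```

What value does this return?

2421 minutes = 40h 21m; +2421 minutes from 2071-02-21 02:00:00 is 2071-02-22 18:21:00 (crosses midnight).
-4 hours from 2071-02-22 18:21:00 is 2071-02-22 14:21:00.

2071-02-22 14:21:00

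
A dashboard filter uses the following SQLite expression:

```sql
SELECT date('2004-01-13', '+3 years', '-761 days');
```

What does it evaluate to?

2004-12-13

Adding +3 years to 2004-01-13 gives 2007-01-13.
Applying '-761 days' to 2007-01-13: counting 761 days back gives 2004-12-13.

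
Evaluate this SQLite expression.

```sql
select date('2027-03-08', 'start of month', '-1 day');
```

`start of month` rewinds 2027-03-08 to 2027-03-01.
Going back 1 day from 2027-03-01 reaches 2027-02-28 (last day of February, 28 days).

2027-02-28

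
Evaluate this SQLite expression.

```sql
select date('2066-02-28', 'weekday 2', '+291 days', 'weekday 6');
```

2066-12-18

`weekday 2` advances to the next Tuesday; 2066-02-28 is a Sunday, so it moves forward to 2066-03-02.
Applying '+291 days' to 2066-03-02: counting 291 days forward gives 2066-12-18.
`weekday 6` advances to the next Saturday; 2066-12-18 is already a Saturday, so it stays at 2066-12-18.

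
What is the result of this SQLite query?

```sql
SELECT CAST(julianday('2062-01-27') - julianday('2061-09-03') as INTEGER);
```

27 days remain in September 2061 after the 3rd (30 − 3).
October 2061: 31 days.
November 2061: 30 days.
December 2061: 31 days.
Then 27 days into January 2062.
Total: 27 + 31 + 30 + 31 + 27 = 146.

146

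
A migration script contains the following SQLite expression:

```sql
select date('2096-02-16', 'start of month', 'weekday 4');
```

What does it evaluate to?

`start of month` rewinds 2096-02-16 to 2096-02-01.
`weekday 4` advances to the next Thursday; 2096-02-01 is a Wednesday, so it moves forward to 2096-02-02.

2096-02-02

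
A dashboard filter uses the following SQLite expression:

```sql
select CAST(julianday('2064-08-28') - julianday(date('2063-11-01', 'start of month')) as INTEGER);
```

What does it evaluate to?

301

`start of month` rewinds 2063-11-01 to 2063-11-01.
29 days remain in November 2063 after the 1st (30 − 1).
Full months from December 2063 through July 2064 contribute their day counts.
Then 28 days into August 2064.
Total: 29 + 31 + 31 + 29 + 31 + 30 + 31 + 30 + 31 + 28 = 301.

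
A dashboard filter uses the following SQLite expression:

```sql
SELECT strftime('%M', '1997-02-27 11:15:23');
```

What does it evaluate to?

15

`%M` extracts the 2-digit minute: 15.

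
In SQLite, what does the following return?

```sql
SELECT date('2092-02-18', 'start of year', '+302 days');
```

2092-10-29

`start of year` rewinds 2092-02-18 to 2092-01-01.
Applying '+302 days' to 2092-01-01: counting 302 days forward gives 2092-10-29.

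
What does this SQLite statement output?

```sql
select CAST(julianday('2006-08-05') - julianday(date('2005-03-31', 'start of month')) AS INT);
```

522

`start of month` rewinds 2005-03-31 to 2005-03-01.
30 days remain in March 2005 after the 1st (31 − 1).
Full months from April 2005 through July 2006 contribute their day counts.
Then 5 days into August 2006.
Total: 30 + 30 + 31 + 30 + 31 + 31 + 30 + 31 + 30 + 31 + 31 + 28 + 31 + 30 + 31 + 30 + 31 + 5 = 522.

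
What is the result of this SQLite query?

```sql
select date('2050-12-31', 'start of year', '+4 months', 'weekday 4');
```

2050-05-05

`start of year` rewinds 2050-12-31 to 2050-01-01.
Adding +4 months to 2050-01-01 gives 2050-05-01.
`weekday 4` advances to the next Thursday; 2050-05-01 is a Sunday, so it moves forward to 2050-05-05.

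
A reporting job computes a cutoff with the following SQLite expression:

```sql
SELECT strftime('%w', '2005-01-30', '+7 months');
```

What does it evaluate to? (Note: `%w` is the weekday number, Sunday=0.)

2

First apply '+7 months': 2005-01-30 → 2005-08-30.
2005-08-30 is a Tuesday; with Sunday=0 that is 2.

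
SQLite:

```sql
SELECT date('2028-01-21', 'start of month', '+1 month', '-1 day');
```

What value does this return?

2028-01-31

`start of month` rewinds 2028-01-21 to 2028-01-01.
Adding +1 month to 2028-01-01 gives 2028-02-01.
Going back 1 day from 2028-02-01 reaches 2028-01-31 (last day of January, 31 days).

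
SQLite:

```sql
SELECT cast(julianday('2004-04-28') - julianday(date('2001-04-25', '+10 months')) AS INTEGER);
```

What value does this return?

Adding +10 months to 2001-04-25 gives 2002-02-25.
3 days remain in February 2002 after the 25th (28 − 25).
Full months from March 2002 through March 2004 contribute their day counts.
Then 28 days into April 2004.
Total: 3 + 31 + 30 + 31 + 30 + 31 + 31 + 30 + 31 + 30 + 31 + 31 + 28 + 31 + 30 + 31 + 30 + 31 + 31 + 30 + 31 + 30 + 31 + 31 + 29 + 31 + 28 = 793.

793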